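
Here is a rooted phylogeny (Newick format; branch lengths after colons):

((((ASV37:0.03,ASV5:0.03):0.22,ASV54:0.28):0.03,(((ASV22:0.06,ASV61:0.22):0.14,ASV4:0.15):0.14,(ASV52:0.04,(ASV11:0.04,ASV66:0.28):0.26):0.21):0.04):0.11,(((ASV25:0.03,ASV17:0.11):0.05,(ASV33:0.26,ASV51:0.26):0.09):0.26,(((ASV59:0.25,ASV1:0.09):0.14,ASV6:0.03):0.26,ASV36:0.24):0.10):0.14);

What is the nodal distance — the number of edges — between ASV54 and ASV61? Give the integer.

The MRCA of ASV54 and ASV61 is the node subtending (((ASV37,ASV5),ASV54),(((ASV22,ASV61),ASV4),(ASV52,(ASV11,ASV66)))).
From ASV54 up to that node: 2 branches. From ASV61 up to the same node: 4 branches. Total: 2 + 4 = 6.

6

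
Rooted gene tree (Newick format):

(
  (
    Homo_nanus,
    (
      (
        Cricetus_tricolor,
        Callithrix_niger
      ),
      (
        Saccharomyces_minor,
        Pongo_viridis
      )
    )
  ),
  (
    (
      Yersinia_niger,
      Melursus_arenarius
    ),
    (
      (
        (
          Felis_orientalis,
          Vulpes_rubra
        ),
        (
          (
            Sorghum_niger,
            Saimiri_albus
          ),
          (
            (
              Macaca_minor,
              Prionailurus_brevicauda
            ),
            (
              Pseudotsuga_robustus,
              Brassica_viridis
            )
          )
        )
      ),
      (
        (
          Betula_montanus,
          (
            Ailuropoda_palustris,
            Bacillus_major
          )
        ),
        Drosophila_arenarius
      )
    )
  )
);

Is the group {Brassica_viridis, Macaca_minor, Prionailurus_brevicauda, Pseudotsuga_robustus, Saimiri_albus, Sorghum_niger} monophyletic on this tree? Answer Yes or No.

The most recent common ancestor of these taxa subtends ((Sorghum_niger,Saimiri_albus),((Macaca_minor,Prionailurus_brevicauda),(Pseudotsuga_robustus,Brassica_viridis))).
That clade has exactly 6 tips — every listed taxon and nothing else — so the group is monophyletic.

Yes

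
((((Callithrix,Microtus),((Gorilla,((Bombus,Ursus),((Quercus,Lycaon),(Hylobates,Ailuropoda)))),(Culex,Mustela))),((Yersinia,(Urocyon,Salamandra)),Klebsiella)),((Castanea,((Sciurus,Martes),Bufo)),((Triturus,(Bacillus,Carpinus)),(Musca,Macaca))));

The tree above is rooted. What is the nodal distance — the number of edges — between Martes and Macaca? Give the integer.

7

The MRCA of Martes and Macaca is the node subtending ((Castanea,((Sciurus,Martes),Bufo)),((Triturus,(Bacillus,Carpinus)),(Musca,Macaca))).
From Martes up to that node: 4 branches. From Macaca up to the same node: 3 branches. Total: 4 + 3 = 7.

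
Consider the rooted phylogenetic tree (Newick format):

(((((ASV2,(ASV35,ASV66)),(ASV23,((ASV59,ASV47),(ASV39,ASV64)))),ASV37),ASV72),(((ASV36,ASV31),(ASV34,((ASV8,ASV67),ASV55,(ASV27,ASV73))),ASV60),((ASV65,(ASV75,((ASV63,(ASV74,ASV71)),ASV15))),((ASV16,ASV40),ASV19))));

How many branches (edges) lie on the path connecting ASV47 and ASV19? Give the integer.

The MRCA of ASV47 and ASV19 is the root of the tree.
From ASV47 up to that node: 7 branches. From ASV19 up to the same node: 4 branches. Total: 7 + 4 = 11.

11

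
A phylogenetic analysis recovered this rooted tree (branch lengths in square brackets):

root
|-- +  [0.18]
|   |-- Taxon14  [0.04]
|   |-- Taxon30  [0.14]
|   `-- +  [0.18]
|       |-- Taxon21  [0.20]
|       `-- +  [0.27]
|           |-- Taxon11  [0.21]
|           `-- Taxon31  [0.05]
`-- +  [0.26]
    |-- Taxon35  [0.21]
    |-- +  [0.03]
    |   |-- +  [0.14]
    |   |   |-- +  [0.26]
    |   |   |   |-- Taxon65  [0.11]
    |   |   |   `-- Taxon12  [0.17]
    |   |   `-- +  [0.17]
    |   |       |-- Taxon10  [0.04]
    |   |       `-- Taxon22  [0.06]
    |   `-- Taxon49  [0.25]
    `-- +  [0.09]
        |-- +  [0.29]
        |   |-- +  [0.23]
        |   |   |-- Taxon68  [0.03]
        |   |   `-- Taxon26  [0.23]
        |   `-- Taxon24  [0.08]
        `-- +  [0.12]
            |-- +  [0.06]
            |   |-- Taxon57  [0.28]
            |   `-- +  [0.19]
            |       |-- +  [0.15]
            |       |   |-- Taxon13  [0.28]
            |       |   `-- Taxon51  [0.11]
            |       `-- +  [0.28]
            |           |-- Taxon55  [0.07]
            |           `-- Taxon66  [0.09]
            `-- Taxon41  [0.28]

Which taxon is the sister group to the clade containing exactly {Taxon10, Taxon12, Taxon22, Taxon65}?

The clade containing exactly {Taxon10, Taxon12, Taxon22, Taxon65} attaches to the tree at the node subtending (((Taxon65,Taxon12),(Taxon10,Taxon22)),Taxon49).
The other lineage descending from that same node — the sister group — is the single tip Taxon49.

Taxon49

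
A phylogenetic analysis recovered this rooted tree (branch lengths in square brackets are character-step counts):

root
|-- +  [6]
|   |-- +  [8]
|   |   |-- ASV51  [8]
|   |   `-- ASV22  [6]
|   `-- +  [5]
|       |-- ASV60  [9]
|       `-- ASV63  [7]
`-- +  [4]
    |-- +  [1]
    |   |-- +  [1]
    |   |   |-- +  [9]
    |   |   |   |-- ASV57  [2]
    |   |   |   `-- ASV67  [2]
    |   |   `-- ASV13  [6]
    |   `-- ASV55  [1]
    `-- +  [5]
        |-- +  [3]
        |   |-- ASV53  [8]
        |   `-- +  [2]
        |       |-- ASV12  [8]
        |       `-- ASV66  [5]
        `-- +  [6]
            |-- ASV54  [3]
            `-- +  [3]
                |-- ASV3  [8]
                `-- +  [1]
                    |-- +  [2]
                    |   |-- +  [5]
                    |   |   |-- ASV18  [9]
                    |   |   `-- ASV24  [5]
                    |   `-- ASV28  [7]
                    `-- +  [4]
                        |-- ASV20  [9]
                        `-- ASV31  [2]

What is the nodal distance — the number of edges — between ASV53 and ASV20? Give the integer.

The MRCA of ASV53 and ASV20 is the node subtending ((ASV53,(ASV12,ASV66)),(ASV54,(ASV3,(((ASV18,ASV24),ASV28),(ASV20,ASV31))))).
From ASV53 up to that node: 2 branches. From ASV20 up to the same node: 5 branches. Total: 2 + 5 = 7.

7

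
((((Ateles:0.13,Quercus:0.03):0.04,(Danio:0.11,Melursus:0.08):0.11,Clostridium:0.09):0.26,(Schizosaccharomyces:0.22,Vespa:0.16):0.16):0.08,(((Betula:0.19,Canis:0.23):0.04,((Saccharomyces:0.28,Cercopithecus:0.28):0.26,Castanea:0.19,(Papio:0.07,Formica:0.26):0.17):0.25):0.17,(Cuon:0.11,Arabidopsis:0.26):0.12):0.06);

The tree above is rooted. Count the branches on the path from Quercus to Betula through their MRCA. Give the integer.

8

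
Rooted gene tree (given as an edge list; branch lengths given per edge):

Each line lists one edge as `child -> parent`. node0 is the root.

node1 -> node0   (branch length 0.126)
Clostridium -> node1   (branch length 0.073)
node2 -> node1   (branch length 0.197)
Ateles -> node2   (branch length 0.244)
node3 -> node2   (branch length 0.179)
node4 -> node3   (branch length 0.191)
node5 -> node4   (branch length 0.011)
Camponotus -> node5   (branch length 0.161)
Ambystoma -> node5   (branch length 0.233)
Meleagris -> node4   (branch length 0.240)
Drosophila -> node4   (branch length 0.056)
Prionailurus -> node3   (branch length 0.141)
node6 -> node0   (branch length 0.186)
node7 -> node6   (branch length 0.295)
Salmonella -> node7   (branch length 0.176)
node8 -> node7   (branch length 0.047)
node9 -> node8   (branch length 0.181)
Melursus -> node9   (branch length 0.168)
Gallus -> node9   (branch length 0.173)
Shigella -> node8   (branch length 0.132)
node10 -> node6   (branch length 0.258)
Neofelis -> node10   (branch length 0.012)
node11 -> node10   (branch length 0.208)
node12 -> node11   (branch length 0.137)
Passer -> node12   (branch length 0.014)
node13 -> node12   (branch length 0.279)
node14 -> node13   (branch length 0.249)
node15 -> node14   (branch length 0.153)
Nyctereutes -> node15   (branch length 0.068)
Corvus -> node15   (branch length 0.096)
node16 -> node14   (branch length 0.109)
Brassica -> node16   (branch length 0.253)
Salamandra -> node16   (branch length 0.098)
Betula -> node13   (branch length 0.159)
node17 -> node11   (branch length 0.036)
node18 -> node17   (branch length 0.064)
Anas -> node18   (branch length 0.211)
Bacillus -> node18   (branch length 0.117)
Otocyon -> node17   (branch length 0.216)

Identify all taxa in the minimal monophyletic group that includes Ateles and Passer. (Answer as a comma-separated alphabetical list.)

Ambystoma, Anas, Ateles, Bacillus, Betula, Brassica, Camponotus, Clostridium, Corvus, Drosophila, Gallus, Meleagris, Melursus, Neofelis, Nyctereutes, Otocyon, Passer, Prionailurus, Salamandra, Salmonella, Shigella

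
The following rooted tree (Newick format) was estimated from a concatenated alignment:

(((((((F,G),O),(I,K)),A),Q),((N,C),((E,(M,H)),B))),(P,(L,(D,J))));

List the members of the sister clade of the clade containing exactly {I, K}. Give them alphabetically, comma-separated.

F, G, O

The clade containing exactly {I, K} attaches to the tree at the node subtending (((F,G),O),(I,K)).
The other lineage descending from that same node — the sister group — is ((F,G),O); its 3 tips in alphabetical order are the answer.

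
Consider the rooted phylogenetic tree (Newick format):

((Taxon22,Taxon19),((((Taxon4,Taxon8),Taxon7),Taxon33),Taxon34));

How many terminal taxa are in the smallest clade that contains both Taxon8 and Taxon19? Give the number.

The MRCA of Taxon8 and Taxon19 is the root, so the clade is the entire tree.
That clade contains 7 terminal taxa: Taxon19, Taxon22, Taxon33, Taxon34, Taxon4, Taxon7, Taxon8.

7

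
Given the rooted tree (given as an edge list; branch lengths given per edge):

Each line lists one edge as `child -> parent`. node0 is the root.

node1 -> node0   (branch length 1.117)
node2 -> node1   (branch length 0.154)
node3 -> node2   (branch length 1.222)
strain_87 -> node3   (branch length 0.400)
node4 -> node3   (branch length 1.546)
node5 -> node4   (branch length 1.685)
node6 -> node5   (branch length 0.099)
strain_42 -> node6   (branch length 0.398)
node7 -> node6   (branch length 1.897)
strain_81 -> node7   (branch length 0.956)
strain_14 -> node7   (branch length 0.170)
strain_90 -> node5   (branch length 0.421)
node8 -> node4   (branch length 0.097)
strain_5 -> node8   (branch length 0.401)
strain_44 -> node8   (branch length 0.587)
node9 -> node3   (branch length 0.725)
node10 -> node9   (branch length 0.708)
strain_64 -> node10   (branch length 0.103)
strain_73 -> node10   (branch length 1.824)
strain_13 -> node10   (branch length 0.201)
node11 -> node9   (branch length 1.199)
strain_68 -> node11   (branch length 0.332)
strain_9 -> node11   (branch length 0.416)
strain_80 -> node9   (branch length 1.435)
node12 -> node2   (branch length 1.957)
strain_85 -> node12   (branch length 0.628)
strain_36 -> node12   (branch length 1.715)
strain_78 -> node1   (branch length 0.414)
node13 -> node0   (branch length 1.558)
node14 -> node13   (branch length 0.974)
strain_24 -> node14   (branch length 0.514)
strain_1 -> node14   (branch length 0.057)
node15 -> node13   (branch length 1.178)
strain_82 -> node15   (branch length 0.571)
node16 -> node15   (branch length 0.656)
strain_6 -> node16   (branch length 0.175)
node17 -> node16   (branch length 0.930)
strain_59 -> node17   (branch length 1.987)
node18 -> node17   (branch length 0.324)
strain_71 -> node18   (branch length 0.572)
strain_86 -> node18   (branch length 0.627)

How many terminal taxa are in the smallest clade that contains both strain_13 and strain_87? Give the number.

13

The MRCA of strain_13 and strain_87 is the node subtending (strain_87,(((strain_42,(strain_81,strain_14)),strain_90),(strain_5,strain_44)),((strain_64,strain_73,strain_13),(strain_68,strain_9),strain_80)).
That clade contains 13 terminal taxa: strain_13, strain_14, strain_42, strain_44, strain_5, strain_64, strain_68, strain_73, strain_80, strain_81, strain_87, strain_9, strain_90.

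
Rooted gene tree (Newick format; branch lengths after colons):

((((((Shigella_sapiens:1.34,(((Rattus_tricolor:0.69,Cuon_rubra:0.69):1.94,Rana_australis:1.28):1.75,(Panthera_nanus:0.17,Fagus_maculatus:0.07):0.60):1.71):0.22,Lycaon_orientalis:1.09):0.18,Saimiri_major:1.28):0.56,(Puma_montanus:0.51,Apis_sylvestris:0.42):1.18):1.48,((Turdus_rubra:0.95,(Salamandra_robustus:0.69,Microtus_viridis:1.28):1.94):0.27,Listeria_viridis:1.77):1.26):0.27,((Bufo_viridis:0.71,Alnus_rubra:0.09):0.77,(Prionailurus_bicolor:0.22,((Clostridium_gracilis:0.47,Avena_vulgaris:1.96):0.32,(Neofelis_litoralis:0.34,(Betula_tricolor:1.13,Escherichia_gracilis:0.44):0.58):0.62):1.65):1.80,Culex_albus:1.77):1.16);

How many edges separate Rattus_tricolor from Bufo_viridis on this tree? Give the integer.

The MRCA of Rattus_tricolor and Bufo_viridis is the root of the tree.
From Rattus_tricolor up to that node: 9 branches. From Bufo_viridis up to the same node: 3 branches. Total: 9 + 3 = 12.

12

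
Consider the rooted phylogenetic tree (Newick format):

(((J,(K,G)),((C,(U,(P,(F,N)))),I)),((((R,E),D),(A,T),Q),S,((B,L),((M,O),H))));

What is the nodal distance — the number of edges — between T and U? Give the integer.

9

The MRCA of T and U is the root of the tree.
From T up to that node: 4 branches. From U up to the same node: 5 branches. Total: 4 + 5 = 9.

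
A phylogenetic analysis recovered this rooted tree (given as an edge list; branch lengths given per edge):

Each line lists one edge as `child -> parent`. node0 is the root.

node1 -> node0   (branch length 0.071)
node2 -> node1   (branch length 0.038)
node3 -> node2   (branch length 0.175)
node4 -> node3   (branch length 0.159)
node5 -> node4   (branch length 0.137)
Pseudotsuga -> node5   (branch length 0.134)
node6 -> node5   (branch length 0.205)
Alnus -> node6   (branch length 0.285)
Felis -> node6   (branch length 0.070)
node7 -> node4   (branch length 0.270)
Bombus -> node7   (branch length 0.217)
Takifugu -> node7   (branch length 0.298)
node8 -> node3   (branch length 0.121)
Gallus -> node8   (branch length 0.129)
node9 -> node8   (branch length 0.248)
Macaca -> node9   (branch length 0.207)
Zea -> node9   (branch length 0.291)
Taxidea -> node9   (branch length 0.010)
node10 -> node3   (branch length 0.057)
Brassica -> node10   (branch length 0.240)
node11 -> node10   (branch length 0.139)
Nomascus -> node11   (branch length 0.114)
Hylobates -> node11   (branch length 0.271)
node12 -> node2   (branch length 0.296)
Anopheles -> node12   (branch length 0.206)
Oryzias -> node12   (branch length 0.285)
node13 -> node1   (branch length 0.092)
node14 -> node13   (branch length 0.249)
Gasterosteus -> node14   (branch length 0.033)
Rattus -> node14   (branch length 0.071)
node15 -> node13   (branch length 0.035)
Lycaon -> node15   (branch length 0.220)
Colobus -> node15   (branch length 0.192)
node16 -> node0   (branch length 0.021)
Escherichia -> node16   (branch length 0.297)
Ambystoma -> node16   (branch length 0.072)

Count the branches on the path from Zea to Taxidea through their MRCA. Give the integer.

2

The MRCA of Zea and Taxidea is the node subtending (Macaca,Zea,Taxidea).
From Zea up to that node: 1 branch. From Taxidea up to the same node: 1 branch. Total: 1 + 1 = 2.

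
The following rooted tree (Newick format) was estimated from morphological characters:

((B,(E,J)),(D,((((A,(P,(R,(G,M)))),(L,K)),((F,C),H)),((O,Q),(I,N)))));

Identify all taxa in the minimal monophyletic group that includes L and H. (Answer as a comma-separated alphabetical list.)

Tracing L: it sits inside (L,K).
Tracing H: it sits inside ((F,C),H).
The smallest clade enclosing both is (((A,(P,(R,(G,M)))),(L,K)),((F,C),H)); the answer is its 10 terminal taxa in alphabetical order.

A, C, F, G, H, K, L, M, P, R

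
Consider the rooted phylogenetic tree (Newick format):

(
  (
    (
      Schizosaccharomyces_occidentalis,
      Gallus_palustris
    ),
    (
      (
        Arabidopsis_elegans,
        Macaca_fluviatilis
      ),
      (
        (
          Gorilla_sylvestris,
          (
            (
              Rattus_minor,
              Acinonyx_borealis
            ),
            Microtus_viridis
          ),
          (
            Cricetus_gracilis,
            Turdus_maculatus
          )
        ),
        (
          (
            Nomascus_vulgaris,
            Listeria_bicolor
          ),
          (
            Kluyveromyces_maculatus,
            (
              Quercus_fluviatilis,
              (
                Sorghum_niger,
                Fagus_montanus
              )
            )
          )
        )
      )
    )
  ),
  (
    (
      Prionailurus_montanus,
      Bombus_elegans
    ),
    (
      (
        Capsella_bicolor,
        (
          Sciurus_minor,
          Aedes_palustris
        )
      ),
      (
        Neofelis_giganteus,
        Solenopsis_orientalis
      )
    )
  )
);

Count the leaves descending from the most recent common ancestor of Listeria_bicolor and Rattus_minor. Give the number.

The MRCA of Listeria_bicolor and Rattus_minor is the node subtending ((Gorilla_sylvestris,((Rattus_minor,Acinonyx_borealis),Microtus_viridis),(Cricetus_gracilis,Turdus_maculatus)),((Nomascus_vulgaris,Listeria_bicolor),(Kluyveromyces_maculatus,(Quercus_fluviatilis,(Sorghum_niger,Fagus_montanus))))).
That clade contains 12 terminal taxa: Acinonyx_borealis, Cricetus_gracilis, Fagus_montanus, Gorilla_sylvestris, Kluyveromyces_maculatus, Listeria_bicolor, Microtus_viridis, Nomascus_vulgaris, Quercus_fluviatilis, Rattus_minor, Sorghum_niger, Turdus_maculatus.

12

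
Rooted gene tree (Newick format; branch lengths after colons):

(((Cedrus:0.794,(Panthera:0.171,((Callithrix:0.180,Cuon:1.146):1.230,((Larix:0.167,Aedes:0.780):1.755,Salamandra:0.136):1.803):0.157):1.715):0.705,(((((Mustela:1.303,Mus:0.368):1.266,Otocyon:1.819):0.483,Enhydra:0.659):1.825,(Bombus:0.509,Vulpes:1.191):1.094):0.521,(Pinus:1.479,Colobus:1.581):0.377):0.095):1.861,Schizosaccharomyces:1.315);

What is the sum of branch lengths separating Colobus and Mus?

The path runs Colobus → … → MRCA → … → Mus; the MRCA is the node subtending (((((Mustela,Mus),Otocyon),Enhydra),(Bombus,Vulpes)),(Pinus,Colobus)).
Branch lengths along that path: 1.581 + 0.377 + 0.521 + 1.825 + 0.483 + 1.266 + 0.368 = 6.421.

6.421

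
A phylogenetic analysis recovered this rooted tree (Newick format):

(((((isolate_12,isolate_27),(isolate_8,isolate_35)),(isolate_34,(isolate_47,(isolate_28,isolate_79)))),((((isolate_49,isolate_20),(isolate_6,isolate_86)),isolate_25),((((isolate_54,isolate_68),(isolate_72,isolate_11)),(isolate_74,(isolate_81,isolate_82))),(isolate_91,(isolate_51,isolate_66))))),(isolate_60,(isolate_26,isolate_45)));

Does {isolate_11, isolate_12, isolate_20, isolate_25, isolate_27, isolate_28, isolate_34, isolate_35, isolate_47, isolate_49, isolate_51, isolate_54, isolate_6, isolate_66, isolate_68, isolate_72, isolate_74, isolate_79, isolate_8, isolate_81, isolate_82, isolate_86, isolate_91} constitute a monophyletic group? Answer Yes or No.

Yes

The most recent common ancestor of these taxa subtends ((((isolate_12,isolate_27),(isolate_8,isolate_35)),(isolate_34,(isolate_47,(isolate_28,isolate_79)))),((((isolate_49,isolate_20),(isolate_6,isolate_86)),isolate_25),((((isolate_54,isolate_68),(isolate_72,isolate_11)),(isolate_74,(isolate_81,isolate_82))),(isolate_91,(isolate_51,isolate_66))))).
That clade has exactly 23 tips — every listed taxon and nothing else — so the group is monophyletic.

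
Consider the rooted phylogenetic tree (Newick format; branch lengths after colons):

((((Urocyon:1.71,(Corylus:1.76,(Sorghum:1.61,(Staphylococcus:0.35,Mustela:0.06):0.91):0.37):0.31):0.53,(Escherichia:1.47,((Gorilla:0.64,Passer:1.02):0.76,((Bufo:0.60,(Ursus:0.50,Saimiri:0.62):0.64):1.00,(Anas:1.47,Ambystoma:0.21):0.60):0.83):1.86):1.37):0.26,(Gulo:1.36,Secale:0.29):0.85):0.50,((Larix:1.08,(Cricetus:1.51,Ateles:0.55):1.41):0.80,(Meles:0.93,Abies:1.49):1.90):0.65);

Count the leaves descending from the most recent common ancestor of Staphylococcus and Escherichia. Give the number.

13

The MRCA of Staphylococcus and Escherichia is the node subtending ((Urocyon,(Corylus,(Sorghum,(Staphylococcus,Mustela)))),(Escherichia,((Gorilla,Passer),((Bufo,(Ursus,Saimiri)),(Anas,Ambystoma))))).
That clade contains 13 terminal taxa: Ambystoma, Anas, Bufo, Corylus, Escherichia, Gorilla, Mustela, Passer, Saimiri, Sorghum, Staphylococcus, Urocyon, Ursus.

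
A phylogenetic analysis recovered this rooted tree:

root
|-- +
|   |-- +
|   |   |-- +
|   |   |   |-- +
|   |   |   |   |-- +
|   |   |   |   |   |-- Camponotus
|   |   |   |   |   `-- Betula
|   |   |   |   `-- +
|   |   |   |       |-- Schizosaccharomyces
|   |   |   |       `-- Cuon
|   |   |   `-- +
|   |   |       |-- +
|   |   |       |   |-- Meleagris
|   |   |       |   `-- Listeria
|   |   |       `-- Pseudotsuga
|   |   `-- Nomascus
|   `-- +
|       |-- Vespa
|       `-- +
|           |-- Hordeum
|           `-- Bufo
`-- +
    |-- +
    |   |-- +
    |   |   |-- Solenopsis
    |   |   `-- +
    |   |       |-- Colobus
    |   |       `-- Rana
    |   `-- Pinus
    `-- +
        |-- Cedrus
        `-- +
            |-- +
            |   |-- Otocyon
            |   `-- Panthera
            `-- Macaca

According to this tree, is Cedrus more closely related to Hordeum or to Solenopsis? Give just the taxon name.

Solenopsis

The MRCA of Cedrus and Solenopsis subtends (((Solenopsis,(Colobus,Rana)),Pinus),(Cedrus,((Otocyon,Panthera),Macaca))) (8 taxa).
The MRCA of Cedrus and Hordeum is the root, subtending the entire tree (19 taxa).
The first is nested inside the second, so Cedrus shares a more recent common ancestor with Solenopsis.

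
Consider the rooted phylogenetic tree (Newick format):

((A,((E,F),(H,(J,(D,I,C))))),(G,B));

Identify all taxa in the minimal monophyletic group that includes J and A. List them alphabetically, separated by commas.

A, C, D, E, F, H, I, J

Tracing J: it sits inside (J,(D,I,C)).
Tracing A: it sits inside (A,((E,F),(H,(J,(D,I,C))))).
The smallest clade enclosing both is (A,((E,F),(H,(J,(D,I,C))))); the answer is its 8 terminal taxa in alphabetical order.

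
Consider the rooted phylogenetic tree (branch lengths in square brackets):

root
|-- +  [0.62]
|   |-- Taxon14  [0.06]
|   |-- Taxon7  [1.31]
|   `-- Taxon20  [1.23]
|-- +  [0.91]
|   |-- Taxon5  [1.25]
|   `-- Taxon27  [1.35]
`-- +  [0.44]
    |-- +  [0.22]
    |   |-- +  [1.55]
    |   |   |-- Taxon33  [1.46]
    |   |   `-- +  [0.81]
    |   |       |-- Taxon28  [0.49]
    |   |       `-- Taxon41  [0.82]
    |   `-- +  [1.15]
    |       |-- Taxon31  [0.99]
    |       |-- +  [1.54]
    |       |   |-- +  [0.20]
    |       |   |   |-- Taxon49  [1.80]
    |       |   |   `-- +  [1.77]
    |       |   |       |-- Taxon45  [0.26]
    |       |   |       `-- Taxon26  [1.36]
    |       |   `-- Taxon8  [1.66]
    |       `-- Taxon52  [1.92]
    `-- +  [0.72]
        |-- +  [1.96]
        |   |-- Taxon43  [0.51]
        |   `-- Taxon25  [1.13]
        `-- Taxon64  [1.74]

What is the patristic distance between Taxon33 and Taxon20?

5.52

The path runs Taxon33 → … → MRCA → … → Taxon20; the MRCA is the root of the tree.
Branch lengths along that path: 1.46 + 1.55 + 0.22 + 0.44 + 0.62 + 1.23 = 5.52.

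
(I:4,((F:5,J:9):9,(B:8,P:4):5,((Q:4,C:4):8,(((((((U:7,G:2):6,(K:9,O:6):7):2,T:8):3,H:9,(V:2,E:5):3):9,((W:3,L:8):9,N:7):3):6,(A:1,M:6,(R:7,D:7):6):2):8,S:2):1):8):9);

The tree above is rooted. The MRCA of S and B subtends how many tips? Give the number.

22

The MRCA of S and B is the node subtending ((F,J),(B,P),((Q,C),(((((((U,G),(K,O)),T),H,(V,E)),((W,L),N)),(A,M,(R,D))),S))).
That clade contains 22 terminal taxa: A, B, C, D, E, F, G, H, J, K, L, M, N, O, P, Q, R, S, T, U, V, W.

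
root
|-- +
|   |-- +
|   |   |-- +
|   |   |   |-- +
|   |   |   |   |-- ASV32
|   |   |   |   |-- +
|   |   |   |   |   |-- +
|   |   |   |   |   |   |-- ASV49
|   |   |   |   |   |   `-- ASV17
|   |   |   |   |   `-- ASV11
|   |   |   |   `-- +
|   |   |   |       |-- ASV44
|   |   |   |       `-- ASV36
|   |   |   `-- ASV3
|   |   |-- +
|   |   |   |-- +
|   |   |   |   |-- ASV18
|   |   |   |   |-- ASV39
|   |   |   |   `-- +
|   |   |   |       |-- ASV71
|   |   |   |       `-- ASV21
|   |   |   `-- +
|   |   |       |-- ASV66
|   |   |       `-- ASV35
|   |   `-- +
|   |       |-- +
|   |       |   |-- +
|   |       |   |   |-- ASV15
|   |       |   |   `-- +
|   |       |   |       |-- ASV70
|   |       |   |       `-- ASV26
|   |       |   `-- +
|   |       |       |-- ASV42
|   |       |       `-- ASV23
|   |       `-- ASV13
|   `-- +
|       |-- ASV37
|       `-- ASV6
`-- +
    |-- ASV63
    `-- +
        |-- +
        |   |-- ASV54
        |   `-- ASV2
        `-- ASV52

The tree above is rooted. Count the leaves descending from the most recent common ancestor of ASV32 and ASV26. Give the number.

The MRCA of ASV32 and ASV26 is the node subtending (((ASV32,((ASV49,ASV17),ASV11),(ASV44,ASV36)),ASV3),((ASV18,ASV39,(ASV71,ASV21)),(ASV66,ASV35)),(((ASV15,(ASV70,ASV26)),(ASV42,ASV23)),ASV13)).
That clade contains 19 terminal taxa: ASV11, ASV13, ASV15, ASV17, ASV18, ASV21, ASV23, ASV26, ASV3, ASV32, ASV35, ASV36, ASV39, ASV42, ASV44, ASV49, ASV66, ASV70, ASV71.

19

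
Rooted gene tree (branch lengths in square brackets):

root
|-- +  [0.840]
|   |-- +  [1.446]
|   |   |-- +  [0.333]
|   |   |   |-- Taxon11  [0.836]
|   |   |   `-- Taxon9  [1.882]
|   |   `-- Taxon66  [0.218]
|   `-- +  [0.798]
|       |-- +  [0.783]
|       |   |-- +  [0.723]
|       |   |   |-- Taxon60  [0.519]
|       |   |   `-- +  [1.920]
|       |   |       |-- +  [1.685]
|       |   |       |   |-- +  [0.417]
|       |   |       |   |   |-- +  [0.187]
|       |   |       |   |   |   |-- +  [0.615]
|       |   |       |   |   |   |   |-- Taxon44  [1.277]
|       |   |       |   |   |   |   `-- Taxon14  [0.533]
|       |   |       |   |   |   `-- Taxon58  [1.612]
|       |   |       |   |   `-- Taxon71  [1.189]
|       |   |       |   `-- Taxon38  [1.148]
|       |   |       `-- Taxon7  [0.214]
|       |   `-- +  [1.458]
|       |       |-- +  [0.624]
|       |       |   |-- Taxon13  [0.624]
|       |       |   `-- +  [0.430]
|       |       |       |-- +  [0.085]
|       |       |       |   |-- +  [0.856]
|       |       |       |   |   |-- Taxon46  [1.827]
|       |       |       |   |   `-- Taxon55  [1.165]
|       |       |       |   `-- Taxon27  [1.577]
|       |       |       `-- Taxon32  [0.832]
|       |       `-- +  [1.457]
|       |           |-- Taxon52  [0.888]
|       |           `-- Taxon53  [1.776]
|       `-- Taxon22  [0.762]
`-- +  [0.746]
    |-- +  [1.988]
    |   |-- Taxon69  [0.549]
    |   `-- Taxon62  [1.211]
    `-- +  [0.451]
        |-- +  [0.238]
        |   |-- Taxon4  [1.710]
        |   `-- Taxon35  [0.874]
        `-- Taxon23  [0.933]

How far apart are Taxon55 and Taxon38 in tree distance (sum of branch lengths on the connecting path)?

The path runs Taxon55 → … → MRCA → … → Taxon38; the MRCA is the node subtending ((Taxon60,(((((Taxon44,Taxon14),Taxon58),Taxon71),Taxon38),Taxon7)),((Taxon13,(((Taxon46,Taxon55),Taxon27),Taxon32)),(Taxon52,Taxon53))).
Branch lengths along that path: 1.165 + 0.856 + 0.085 + 0.430 + 0.624 + 1.458 + 0.723 + 1.920 + 1.685 + 1.148 = 10.094.

10.094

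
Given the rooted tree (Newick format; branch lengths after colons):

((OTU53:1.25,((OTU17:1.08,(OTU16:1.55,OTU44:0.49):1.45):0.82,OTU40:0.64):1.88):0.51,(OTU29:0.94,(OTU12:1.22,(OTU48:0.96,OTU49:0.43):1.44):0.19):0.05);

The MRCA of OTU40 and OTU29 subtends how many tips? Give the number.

9

The MRCA of OTU40 and OTU29 is the root, so the clade is the entire tree.
That clade contains 9 terminal taxa: OTU12, OTU16, OTU17, OTU29, OTU40, OTU44, OTU48, OTU49, OTU53.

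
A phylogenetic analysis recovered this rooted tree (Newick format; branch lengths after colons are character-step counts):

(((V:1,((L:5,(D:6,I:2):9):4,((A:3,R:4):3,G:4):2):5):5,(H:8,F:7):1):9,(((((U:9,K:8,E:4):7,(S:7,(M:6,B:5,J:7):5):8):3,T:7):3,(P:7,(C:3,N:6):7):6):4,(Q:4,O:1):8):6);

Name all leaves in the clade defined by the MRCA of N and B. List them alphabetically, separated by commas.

B, C, E, J, K, M, N, P, S, T, U

Tracing N: it sits inside (C,N).
Tracing B: it sits inside (M,B,J).
The smallest clade enclosing both is ((((U,K,E),(S,(M,B,J))),T),(P,(C,N))); the answer is its 11 terminal taxa in alphabetical order.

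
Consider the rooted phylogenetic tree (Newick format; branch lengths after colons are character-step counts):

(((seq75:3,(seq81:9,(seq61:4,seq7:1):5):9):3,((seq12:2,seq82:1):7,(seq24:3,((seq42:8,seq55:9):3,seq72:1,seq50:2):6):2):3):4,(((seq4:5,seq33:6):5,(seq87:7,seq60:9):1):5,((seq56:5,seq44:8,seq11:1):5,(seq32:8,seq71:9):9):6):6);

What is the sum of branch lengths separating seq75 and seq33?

32

The path runs seq75 → … → MRCA → … → seq33; the MRCA is the root of the tree.
Branch lengths along that path: 3 + 3 + 4 + 6 + 5 + 5 + 6 = 32.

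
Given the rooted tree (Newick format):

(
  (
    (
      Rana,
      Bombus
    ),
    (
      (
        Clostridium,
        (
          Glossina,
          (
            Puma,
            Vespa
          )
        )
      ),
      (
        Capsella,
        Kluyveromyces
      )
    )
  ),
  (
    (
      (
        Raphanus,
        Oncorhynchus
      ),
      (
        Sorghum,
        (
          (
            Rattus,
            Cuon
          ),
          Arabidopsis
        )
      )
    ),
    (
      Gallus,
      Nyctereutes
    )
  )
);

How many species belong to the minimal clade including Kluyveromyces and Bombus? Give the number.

The MRCA of Kluyveromyces and Bombus is the node subtending ((Rana,Bombus),((Clostridium,(Glossina,(Puma,Vespa))),(Capsella,Kluyveromyces))).
That clade contains 8 terminal taxa: Bombus, Capsella, Clostridium, Glossina, Kluyveromyces, Puma, Rana, Vespa.

8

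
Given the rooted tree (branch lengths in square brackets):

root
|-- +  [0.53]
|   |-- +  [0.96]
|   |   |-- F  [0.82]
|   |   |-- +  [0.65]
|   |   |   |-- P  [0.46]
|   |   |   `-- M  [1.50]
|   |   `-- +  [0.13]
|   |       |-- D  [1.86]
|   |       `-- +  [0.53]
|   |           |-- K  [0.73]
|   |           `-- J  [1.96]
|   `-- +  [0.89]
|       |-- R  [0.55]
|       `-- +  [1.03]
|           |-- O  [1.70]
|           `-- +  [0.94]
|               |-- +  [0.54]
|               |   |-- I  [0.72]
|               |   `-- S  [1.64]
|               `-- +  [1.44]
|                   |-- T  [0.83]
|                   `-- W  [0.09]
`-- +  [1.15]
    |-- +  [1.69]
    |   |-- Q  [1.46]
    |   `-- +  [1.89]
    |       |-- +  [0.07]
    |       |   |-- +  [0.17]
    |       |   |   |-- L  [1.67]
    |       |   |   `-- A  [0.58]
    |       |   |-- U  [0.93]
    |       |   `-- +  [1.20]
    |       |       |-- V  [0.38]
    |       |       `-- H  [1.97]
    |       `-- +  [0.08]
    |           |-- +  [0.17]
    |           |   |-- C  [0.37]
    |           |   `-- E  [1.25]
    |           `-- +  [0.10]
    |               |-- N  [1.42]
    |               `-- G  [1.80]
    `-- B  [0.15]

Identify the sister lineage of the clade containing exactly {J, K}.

D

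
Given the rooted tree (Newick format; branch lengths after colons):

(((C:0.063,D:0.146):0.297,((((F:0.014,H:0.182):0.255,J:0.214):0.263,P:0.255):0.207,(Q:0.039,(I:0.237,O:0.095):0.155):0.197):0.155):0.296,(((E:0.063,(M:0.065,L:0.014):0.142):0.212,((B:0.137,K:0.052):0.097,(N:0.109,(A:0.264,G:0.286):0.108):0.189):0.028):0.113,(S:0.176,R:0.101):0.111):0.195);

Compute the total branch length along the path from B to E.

The path runs B → … → MRCA → … → E; the MRCA is the node subtending ((E,(M,L)),((B,K),(N,(A,G)))).
Branch lengths along that path: 0.137 + 0.097 + 0.028 + 0.212 + 0.063 = 0.537.

0.537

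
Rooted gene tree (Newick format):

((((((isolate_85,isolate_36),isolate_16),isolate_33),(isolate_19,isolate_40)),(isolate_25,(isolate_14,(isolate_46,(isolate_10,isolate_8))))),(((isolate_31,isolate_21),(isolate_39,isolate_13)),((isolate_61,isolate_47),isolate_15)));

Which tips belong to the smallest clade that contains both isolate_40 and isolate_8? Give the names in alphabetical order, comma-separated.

isolate_10, isolate_14, isolate_16, isolate_19, isolate_25, isolate_33, isolate_36, isolate_40, isolate_46, isolate_8, isolate_85

Tracing isolate_40: it sits inside (isolate_19,isolate_40).
Tracing isolate_8: it sits inside (isolate_10,isolate_8).
The smallest clade enclosing both is (((((isolate_85,isolate_36),isolate_16),isolate_33),(isolate_19,isolate_40)),(isolate_25,(isolate_14,(isolate_46,(isolate_10,isolate_8))))); the answer is its 11 terminal taxa in alphabetical order.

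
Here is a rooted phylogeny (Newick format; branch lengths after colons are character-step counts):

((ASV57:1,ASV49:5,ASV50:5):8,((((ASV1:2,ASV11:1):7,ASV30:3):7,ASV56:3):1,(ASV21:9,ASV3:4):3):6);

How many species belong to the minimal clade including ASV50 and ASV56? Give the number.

9

The MRCA of ASV50 and ASV56 is the root, so the clade is the entire tree.
That clade contains 9 terminal taxa: ASV1, ASV11, ASV21, ASV3, ASV30, ASV49, ASV50, ASV56, ASV57.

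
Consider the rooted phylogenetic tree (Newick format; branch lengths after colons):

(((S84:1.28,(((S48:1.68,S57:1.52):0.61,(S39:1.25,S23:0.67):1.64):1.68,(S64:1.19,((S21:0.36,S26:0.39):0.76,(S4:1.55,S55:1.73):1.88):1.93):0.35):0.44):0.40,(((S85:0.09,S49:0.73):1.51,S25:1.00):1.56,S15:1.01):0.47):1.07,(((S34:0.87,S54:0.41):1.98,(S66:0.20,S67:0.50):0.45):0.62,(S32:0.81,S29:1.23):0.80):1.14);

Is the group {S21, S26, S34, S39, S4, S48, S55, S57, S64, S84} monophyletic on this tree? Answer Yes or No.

No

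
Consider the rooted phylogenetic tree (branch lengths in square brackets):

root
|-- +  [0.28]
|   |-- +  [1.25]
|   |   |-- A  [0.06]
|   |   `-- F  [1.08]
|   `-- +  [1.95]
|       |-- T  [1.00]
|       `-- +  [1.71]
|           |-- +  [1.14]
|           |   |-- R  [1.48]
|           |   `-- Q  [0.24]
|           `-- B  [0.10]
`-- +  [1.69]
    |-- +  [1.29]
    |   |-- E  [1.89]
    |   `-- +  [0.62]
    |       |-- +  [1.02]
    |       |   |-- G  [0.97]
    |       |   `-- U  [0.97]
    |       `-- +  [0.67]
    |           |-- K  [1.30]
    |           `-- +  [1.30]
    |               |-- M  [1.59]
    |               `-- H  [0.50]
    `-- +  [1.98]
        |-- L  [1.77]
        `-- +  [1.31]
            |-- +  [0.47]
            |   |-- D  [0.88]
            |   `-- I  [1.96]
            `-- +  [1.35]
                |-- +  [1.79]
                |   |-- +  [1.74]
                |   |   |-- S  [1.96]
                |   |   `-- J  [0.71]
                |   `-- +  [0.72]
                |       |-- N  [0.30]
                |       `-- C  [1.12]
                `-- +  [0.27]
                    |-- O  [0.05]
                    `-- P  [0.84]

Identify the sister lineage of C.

N

C attaches to the tree at the node subtending (N,C).
The other lineage descending from that same node — the sister group — is the single tip N.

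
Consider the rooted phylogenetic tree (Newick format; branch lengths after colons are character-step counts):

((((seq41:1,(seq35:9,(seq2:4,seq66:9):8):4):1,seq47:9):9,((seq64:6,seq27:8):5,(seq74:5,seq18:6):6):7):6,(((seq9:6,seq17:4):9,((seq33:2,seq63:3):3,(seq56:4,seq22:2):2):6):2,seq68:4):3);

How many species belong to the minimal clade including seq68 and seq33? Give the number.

The MRCA of seq68 and seq33 is the node subtending (((seq9,seq17),((seq33,seq63),(seq56,seq22))),seq68).
That clade contains 7 terminal taxa: seq17, seq22, seq33, seq56, seq63, seq68, seq9.

7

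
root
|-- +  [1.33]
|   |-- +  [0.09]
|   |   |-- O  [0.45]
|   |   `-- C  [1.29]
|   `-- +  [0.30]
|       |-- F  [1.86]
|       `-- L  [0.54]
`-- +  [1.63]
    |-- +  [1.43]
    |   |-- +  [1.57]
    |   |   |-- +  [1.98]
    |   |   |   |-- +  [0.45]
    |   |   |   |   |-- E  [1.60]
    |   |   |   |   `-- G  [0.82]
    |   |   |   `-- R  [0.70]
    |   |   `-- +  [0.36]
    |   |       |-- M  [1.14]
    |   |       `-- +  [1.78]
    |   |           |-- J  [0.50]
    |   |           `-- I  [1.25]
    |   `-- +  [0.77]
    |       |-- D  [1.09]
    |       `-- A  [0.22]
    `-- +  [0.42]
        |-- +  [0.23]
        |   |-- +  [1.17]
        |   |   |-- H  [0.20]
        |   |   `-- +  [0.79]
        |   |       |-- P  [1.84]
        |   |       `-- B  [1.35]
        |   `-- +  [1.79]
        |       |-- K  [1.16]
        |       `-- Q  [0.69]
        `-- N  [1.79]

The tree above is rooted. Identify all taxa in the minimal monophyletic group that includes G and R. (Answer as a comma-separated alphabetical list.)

E, G, R

Tracing G: it sits inside (E,G).
Tracing R: it sits inside ((E,G),R).
The smallest clade enclosing both is ((E,G),R); the answer is its 3 terminal taxa in alphabetical order.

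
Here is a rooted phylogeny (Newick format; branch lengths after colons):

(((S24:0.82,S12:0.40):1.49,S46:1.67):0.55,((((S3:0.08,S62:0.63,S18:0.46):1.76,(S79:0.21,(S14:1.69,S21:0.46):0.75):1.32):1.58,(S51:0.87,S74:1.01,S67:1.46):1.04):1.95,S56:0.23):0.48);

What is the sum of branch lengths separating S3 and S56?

The path runs S3 → … → MRCA → … → S56; the MRCA is the node subtending ((((S3,S62,S18),(S79,(S14,S21))),(S51,S74,S67)),S56).
Branch lengths along that path: 0.08 + 1.76 + 1.58 + 1.95 + 0.23 = 5.60.

5.60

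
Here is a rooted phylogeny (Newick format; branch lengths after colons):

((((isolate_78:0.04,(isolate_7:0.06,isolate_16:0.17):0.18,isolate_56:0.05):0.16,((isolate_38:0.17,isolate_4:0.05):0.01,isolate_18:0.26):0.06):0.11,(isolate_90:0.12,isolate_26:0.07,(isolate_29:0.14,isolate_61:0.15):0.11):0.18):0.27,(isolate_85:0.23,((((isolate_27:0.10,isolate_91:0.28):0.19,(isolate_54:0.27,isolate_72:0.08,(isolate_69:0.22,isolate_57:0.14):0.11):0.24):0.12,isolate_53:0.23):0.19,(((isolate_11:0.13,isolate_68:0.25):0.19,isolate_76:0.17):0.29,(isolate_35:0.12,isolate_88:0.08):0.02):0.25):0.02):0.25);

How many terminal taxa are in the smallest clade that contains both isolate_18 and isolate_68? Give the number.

24

The MRCA of isolate_18 and isolate_68 is the root, so the clade is the entire tree.
That clade contains 24 terminal taxa: isolate_11, isolate_16, isolate_18, isolate_26, isolate_27, isolate_29, isolate_35, isolate_38, isolate_4, isolate_53, isolate_54, isolate_56, isolate_57, isolate_61, isolate_68, isolate_69, isolate_7, isolate_72, isolate_76, isolate_78, isolate_85, isolate_88, isolate_90, isolate_91.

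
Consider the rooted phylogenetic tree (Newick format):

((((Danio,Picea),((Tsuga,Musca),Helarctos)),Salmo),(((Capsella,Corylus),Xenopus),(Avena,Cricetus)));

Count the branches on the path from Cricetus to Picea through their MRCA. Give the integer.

7

The MRCA of Cricetus and Picea is the root of the tree.
From Cricetus up to that node: 3 branches. From Picea up to the same node: 4 branches. Total: 3 + 4 = 7.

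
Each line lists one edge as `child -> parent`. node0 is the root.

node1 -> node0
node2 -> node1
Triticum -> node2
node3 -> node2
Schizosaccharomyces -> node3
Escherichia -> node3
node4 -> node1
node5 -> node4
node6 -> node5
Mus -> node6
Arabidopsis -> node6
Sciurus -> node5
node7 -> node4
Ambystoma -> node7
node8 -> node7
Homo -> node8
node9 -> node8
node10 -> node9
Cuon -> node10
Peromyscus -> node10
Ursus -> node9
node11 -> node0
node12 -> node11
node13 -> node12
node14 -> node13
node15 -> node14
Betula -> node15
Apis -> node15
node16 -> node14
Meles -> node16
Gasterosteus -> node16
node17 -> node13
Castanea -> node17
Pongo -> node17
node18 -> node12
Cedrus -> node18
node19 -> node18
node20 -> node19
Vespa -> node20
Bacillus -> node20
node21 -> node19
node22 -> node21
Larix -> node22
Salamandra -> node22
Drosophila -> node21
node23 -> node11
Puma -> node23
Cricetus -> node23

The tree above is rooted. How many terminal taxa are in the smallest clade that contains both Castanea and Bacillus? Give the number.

12

The MRCA of Castanea and Bacillus is the node subtending ((((Betula,Apis),(Meles,Gasterosteus)),(Castanea,Pongo)),(Cedrus,((Vespa,Bacillus),((Larix,Salamandra),Drosophila)))).
That clade contains 12 terminal taxa: Apis, Bacillus, Betula, Castanea, Cedrus, Drosophila, Gasterosteus, Larix, Meles, Pongo, Salamandra, Vespa.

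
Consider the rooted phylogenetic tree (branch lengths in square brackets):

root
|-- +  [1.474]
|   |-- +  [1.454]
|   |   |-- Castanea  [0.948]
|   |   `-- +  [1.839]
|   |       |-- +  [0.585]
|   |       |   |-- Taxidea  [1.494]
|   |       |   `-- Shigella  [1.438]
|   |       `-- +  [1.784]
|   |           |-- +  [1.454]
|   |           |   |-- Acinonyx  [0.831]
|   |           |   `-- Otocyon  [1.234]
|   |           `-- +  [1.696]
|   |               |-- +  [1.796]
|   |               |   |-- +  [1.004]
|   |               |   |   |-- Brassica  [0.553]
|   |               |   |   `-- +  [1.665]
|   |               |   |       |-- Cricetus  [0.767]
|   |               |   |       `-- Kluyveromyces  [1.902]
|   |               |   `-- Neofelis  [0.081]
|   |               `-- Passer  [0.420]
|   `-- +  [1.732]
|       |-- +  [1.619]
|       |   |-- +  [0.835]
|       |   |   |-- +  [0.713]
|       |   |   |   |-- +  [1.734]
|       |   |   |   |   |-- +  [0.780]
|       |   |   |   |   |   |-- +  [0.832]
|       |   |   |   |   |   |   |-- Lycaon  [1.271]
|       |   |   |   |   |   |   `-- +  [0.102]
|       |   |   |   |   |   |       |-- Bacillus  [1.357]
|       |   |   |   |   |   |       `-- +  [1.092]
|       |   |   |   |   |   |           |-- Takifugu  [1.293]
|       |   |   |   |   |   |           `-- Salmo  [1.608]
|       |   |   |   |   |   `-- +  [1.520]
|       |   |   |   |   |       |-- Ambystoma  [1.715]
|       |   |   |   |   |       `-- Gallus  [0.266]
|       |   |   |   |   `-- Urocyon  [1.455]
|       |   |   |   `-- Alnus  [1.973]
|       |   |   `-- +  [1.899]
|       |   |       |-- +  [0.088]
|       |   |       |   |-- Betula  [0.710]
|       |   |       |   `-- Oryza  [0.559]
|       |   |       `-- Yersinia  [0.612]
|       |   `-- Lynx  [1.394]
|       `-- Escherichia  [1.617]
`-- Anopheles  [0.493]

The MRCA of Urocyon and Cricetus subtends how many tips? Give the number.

23

The MRCA of Urocyon and Cricetus is the node subtending ((Castanea,((Taxidea,Shigella),((Acinonyx,Otocyon),(((Brassica,(Cricetus,Kluyveromyces)),Neofelis),Passer)))),(((((((Lycaon,(Bacillus,(Takifugu,Salmo))),(Ambystoma,Gallus)),Urocyon),Alnus),((Betula,Oryza),Yersinia)),Lynx),Escherichia)).
That clade contains 23 terminal taxa: Acinonyx, Alnus, Ambystoma, Bacillus, Betula, Brassica, Castanea, Cricetus, Escherichia, Gallus, Kluyveromyces, Lycaon, Lynx, Neofelis, Oryza, Otocyon, Passer, Salmo, Shigella, Takifugu, Taxidea, Urocyon, Yersinia.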